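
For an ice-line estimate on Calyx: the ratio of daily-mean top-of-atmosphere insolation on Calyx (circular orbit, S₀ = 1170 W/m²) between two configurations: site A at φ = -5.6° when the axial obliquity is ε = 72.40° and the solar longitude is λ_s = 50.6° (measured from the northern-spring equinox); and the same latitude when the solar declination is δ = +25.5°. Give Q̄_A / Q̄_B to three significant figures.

— Configuration A (φ=-5.6°):
Solar declination: sin δ = sin ε · sin λ_s = sin 72.40° × sin 50.6° = 0.73656, so δ = +47.439°.
cos H₀ = −tan(-5.6°) tan(+47.439°) = 0.1068, H₀ = 1.4638 rad.
Bracket: H₀ sin φ sin δ + cos φ cos δ sin H₀ = 1.4638×-0.09758×0.73656 + 0.99523×0.67637×0.99428 = -0.105208 + 0.669293 = 0.564085.
Q̄ = (S₀/π) × [bracket] = (1170/π) × 0.564085 = 210.08 W/m².
— Configuration B (φ=-5.6°):
cos H₀ = −tan(-5.6°) tan(+25.500°) = 0.0468, H₀ = 1.5240 rad.
Bracket: H₀ sin φ sin δ + cos φ cos δ sin H₀ = 1.5240×-0.09758×0.43051 + 0.99523×0.90259×0.99891 = -0.064022 + 0.897306 = 0.833284.
Q̄ = (S₀/π) × [bracket] = (1170/π) × 0.833284 = 310.33 W/m².
Ratio Q̄_A / Q̄_B = 210.08 / 310.33 = 0.6770.

Q̄_A / Q̄_B ≈ 0.677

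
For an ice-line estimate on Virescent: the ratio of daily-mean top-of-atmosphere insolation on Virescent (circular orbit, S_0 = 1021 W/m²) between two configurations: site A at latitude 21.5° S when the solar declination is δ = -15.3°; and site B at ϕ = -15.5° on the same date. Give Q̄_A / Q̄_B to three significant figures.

— Configuration A (ϕ=-21.5°):
cos h₀ = −tan(-21.5°) tan(-15.300°) = -0.1078, h₀ = 1.6788 rad.
Bracket: h₀ sin ϕ sin δ + cos ϕ cos δ sin h₀ = 1.6788×-0.36650×-0.26387 + 0.93042×0.96456×0.99418 = 0.162354 + 0.892223 = 1.054577.
Q̄ = (S_0/π) × [bracket] = (1021/π) × 1.054577 = 342.73 W/m².
— Configuration B (ϕ=-15.5°):
cos h₀ = −tan(-15.5°) tan(-15.300°) = -0.0759, h₀ = 1.6467 rad.
Bracket: h₀ sin ϕ sin δ + cos ϕ cos δ sin h₀ = 1.6467×-0.26724×-0.26387 + 0.96363×0.96456×0.99712 = 0.116120 + 0.926802 = 1.042922.
Q̄ = (S_0/π) × [bracket] = (1021/π) × 1.042922 = 338.94 W/m².
Ratio Q̄_A / Q̄_B = 342.73 / 338.94 = 1.011.

Q̄_A / Q̄_B ≈ 1.01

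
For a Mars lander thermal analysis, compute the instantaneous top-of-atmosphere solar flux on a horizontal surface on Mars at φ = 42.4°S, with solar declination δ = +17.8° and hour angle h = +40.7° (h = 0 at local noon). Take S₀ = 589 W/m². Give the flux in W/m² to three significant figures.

193 W/m²

cos θ_z = sin φ sin δ + cos φ cos δ cos h = -0.206131 + 0.533048 = 0.326917.
Flux = S₀ · cos θ_z = 589 × 0.326917 = 192.6 W/m².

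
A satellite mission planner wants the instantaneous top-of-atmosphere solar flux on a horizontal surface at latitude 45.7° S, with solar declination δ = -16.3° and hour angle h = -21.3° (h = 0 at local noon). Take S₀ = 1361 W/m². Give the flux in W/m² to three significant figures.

cos θ_z = sin φ sin δ + cos φ cos δ cos h = 0.200871 + 0.624552 = 0.825423.
Flux = S₀ · cos θ_z = 1361 × 0.825423 = 1123 W/m².

1.12e+03 W/m²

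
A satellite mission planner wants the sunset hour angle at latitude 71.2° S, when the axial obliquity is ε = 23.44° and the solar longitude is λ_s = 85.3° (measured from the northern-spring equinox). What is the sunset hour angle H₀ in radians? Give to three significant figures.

Solar declination: sin δ = sin ε · sin λ_s = sin 23.44° × sin 85.3° = 0.39645, so δ = +23.356°.
cos H₀ = −tan φ · tan δ = 1.2685 ≥ 1, so the Sun never rises (polar night) and H₀ = 0.

H₀ = 0.00 rad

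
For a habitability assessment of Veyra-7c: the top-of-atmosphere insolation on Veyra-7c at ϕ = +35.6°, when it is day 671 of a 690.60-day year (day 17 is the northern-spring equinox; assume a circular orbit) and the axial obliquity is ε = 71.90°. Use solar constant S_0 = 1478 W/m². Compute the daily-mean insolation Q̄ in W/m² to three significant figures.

Solar longitude: L_s = 360° × (671 − 17)/690.60 = 340.921°.
sin δ = sin 71.90° × sin 340.921° = -0.31070, so δ = -18.101°.
cos h₀ = −tan(+35.6°) tan(-18.101°) = 0.2340, h₀ = 1.3346 rad.
Bracket: h₀ sin ϕ sin δ + cos ϕ cos δ sin h₀ = 1.3346×0.58212×-0.31070 + 0.81310×0.95051×0.97223 = -0.241382 + 0.751397 = 0.510015.
Q̄ = (S_0/π) × [bracket] = (1478/π) × 0.510015 = 239.9 W/m².

Q̄ ≈ 240 W/m²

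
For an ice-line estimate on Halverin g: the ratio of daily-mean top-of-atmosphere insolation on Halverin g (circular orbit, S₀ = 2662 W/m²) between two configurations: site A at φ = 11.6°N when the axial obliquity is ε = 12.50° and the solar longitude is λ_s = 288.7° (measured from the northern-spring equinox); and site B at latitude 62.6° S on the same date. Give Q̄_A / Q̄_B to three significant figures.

Q̄_A / Q̄_B ≈ 1.16

— Configuration A (φ=+11.6°):
Solar declination: sin δ = sin ε · sin λ_s = sin 12.50° × sin 288.7° = -0.20501, so δ = -11.830°.
cos H₀ = −tan(+11.6°) tan(-11.830°) = 0.0430, H₀ = 1.5278 rad.
Bracket: H₀ sin φ sin δ + cos φ cos δ sin H₀ = 1.5278×0.20108×-0.20501 + 0.97958×0.97876×0.99908 = -0.062981 + 0.957892 = 0.894911.
Q̄ = (S₀/π) × [bracket] = (2662/π) × 0.894911 = 758.29 W/m².
— Configuration B (φ=-62.6°):
cos H₀ = −tan(-62.6°) tan(-11.830°) = -0.4041, H₀ = 1.9868 rad.
Bracket: H₀ sin φ sin δ + cos φ cos δ sin H₀ = 1.9868×-0.88782×-0.20501 + 0.46020×0.97876×0.91472 = 0.361621 + 0.412013 = 0.773634.
Q̄ = (S₀/π) × [bracket] = (2662/π) × 0.773634 = 655.53 W/m².
Ratio Q̄_A / Q̄_B = 758.29 / 655.53 = 1.157.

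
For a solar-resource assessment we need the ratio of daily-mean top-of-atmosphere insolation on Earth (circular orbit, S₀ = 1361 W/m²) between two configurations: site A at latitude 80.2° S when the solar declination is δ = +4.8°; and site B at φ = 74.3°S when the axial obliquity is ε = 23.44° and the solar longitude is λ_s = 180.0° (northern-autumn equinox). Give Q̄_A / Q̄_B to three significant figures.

Q̄_A / Q̄_B ≈ 0.224

— Configuration A (φ=-80.2°):
cos H₀ = −tan(-80.2°) tan(+4.800°) = 0.4861, H₀ = 1.0631 rad.
Bracket: H₀ sin φ sin δ + cos φ cos δ sin H₀ = 1.0631×-0.98541×0.08368 + 0.17021×0.99649×0.87388 = -0.087662 + 0.148221 = 0.060559.
Q̄ = (S₀/π) × [bracket] = (1361/π) × 0.060559 = 26.235 W/m².
— Configuration B (φ=-74.3°):
Solar declination: sin δ = sin ε · sin λ_s = sin 23.44° × sin 180.0° = 0.00000, so δ = +0.000°.
cos H₀ = −tan(-74.3°) tan(+0.000°) = 0.0000, H₀ = 1.5708 rad.
Bracket: H₀ sin φ sin δ + cos φ cos δ sin H₀ = 1.5708×-0.96269×0.00000 + 0.27060×1.00000×1.00000 = -0.000000 + 0.270600 = 0.270600.
Q̄ = (S₀/π) × [bracket] = (1361/π) × 0.270600 = 117.23 W/m².
Ratio Q̄_A / Q̄_B = 26.235 / 117.23 = 0.2238.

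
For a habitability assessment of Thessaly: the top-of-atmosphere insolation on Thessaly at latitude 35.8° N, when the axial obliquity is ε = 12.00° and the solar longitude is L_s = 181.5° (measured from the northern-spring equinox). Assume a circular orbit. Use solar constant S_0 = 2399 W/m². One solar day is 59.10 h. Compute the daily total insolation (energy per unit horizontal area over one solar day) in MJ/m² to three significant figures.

131 MJ/m²

Solar declination: sin δ = sin ε · sin L_s = sin 12.00° × sin 181.5° = -0.00544, so δ = -0.312°.
cos h₀ = −tan(+35.8°) tan(-0.312°) = 0.0039, h₀ = 1.5669 rad.
Bracket: h₀ sin ϕ sin δ + cos ϕ cos δ sin h₀ = 1.5669×0.58496×-0.00544 + 0.81106×0.99999×0.99999 = -0.004986 + 0.811044 = 0.806058.
Q̄ = (S_0/π) × [bracket] = (2399/π) × 0.806058 = 615.53 W/m².
Daily total = Q̄ × 59.10 h × 3600 s/h = 615.53 × 59.10 × 3600 / 10⁶ = 131.0 MJ/m².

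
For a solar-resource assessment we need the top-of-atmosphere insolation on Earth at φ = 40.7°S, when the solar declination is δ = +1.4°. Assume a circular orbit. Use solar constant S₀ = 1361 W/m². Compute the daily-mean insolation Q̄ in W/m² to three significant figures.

Q̄ ≈ 318 W/m²

cos H₀ = −tan(-40.7°) tan(+1.400°) = 0.0210, H₀ = 1.5498 rad.
Bracket: H₀ sin φ sin δ + cos φ cos δ sin H₀ = 1.5498×-0.65210×0.02443 + 0.75813×0.99970×0.99978 = -0.024690 + 0.757736 = 0.733046.
Q̄ = (S₀/π) × [bracket] = (1361/π) × 0.733046 = 317.6 W/m².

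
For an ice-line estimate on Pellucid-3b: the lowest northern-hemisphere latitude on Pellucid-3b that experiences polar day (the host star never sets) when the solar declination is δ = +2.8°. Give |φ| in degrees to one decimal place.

|φ| = 87.2°

Polar day requires cos H₀ = −tan φ tan δ ≤ −1, i.e. tan φ tan δ ≥ 1.
The boundary is |tan φ| · |tan δ| = 1, so |φ| = 90° − |δ| = 90° − 2.8° = 87.2° in the northern hemisphere.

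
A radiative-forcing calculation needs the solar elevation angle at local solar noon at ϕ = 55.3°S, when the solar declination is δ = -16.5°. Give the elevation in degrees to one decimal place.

51.2°

At local noon the hour angle is zero, so the zenith angle equals |ϕ − δ| = |-55.3° − (-16.500°)| = 38.800°.
Elevation = 90° − 38.800° = 51.2°.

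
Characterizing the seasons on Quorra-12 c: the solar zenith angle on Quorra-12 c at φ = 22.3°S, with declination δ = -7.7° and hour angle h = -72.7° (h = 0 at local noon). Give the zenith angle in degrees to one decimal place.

cos θ_z = sin φ sin δ + cos φ cos δ cos h = 0.050842 + 0.272653 = 0.323495.
θ_z = arccos(0.323495) = 71.1°.

θ_z = 71.1°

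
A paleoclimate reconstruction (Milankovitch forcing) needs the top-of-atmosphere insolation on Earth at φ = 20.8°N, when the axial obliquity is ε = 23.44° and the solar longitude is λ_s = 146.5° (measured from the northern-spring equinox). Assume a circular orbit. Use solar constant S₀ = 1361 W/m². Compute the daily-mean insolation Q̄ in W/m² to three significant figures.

Q̄ ≈ 450 W/m²

Solar declination: sin δ = sin ε · sin λ_s = sin 23.44° × sin 146.5° = 0.21955, so δ = +12.683°.
cos H₀ = −tan(+20.8°) tan(+12.683°) = -0.0855, H₀ = 1.6564 rad.
Bracket: H₀ sin φ sin δ + cos φ cos δ sin H₀ = 1.6564×0.35511×0.21955 + 0.93483×0.97560×0.99634 = 0.129140 + 0.908682 = 1.037822.
Q̄ = (S₀/π) × [bracket] = (1361/π) × 1.037822 = 449.6 W/m².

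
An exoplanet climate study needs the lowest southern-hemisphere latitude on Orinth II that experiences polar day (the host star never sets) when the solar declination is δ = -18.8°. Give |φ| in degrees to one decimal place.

Polar day requires cos H₀ = −tan φ tan δ ≤ −1, i.e. tan φ tan δ ≥ 1.
The boundary is |tan φ| · |tan δ| = 1, so |φ| = 90° − |δ| = 90° − 18.8° = 71.2° in the southern hemisphere.

|φ| = 71.2°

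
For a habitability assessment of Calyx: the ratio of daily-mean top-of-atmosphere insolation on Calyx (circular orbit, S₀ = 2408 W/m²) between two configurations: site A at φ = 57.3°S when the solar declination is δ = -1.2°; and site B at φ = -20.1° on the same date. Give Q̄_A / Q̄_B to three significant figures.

Q̄_A / Q̄_B ≈ 0.598

— Configuration A (φ=-57.3°):
cos H₀ = −tan(-57.3°) tan(-1.200°) = -0.0326, H₀ = 1.6034 rad.
Bracket: H₀ sin φ sin δ + cos φ cos δ sin H₀ = 1.6034×-0.84151×-0.02094 + 0.54024×0.99978×0.99947 = 0.028254 + 0.539835 = 0.568089.
Q̄ = (S₀/π) × [bracket] = (2408/π) × 0.568089 = 435.43 W/m².
— Configuration B (φ=-20.1°):
cos H₀ = −tan(-20.1°) tan(-1.200°) = -0.0077, H₀ = 1.5785 rad.
Bracket: H₀ sin φ sin δ + cos φ cos δ sin H₀ = 1.5785×-0.34366×-0.02094 + 0.93909×0.99978×0.99997 = 0.011359 + 0.938855 = 0.950214.
Q̄ = (S₀/π) × [bracket] = (2408/π) × 0.950214 = 728.33 W/m².
Ratio Q̄_A / Q̄_B = 435.43 / 728.33 = 0.5978.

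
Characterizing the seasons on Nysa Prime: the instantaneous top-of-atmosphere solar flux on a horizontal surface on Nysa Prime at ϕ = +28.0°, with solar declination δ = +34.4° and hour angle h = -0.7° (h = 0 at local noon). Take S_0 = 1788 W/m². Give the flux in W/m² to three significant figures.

1.78e+03 W/m²

cos θ_z = sin ϕ sin δ + cos ϕ cos δ cos h = 0.265236 + 0.728478 = 0.993714.
Flux = S_0 · cos θ_z = 1788 × 0.993714 = 1777 W/m².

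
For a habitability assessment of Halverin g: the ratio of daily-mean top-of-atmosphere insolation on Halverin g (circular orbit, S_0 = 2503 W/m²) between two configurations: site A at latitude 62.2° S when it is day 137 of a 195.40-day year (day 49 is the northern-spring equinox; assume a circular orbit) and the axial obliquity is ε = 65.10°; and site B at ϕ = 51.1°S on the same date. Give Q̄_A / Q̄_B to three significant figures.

Q̄_A / Q̄_B ≈ 0.433

— Configuration A (ϕ=-62.2°):
Solar longitude: L_s = 360° × (137 − 49)/195.40 = 162.129°.
sin δ = sin 65.10° × sin 162.129° = 0.27835, so δ = +16.162°.
cos h₀ = −tan(-62.2°) tan(+16.162°) = 0.5497, h₀ = 0.9888 rad.
Bracket: h₀ sin ϕ sin δ + cos ϕ cos δ sin h₀ = 0.9888×-0.88458×0.27835 + 0.46639×0.96048×0.83539 = -0.243465 + 0.374220 = 0.130755.
Q̄ = (S_0/π) × [bracket] = (2503/π) × 0.130755 = 104.18 W/m².
— Configuration B (ϕ=-51.1°):
cos h₀ = −tan(-51.1°) tan(+16.162°) = 0.3592, h₀ = 1.2034 rad.
Bracket: h₀ sin ϕ sin δ + cos ϕ cos δ sin h₀ = 1.2034×-0.77824×0.27835 + 0.62796×0.96048×0.93328 = -0.260684 + 0.562901 = 0.302217.
Q̄ = (S_0/π) × [bracket] = (2503/π) × 0.302217 = 240.79 W/m².
Ratio Q̄_A / Q̄_B = 104.18 / 240.79 = 0.4327.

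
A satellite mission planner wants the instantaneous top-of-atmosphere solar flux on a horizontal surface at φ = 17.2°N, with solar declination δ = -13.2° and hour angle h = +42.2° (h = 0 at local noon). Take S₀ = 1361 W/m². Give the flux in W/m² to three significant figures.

846 W/m²

cos θ_z = sin φ sin δ + cos φ cos δ cos h = -0.067525 + 0.688977 = 0.621452.
Flux = S₀ · cos θ_z = 1361 × 0.621452 = 845.8 W/m².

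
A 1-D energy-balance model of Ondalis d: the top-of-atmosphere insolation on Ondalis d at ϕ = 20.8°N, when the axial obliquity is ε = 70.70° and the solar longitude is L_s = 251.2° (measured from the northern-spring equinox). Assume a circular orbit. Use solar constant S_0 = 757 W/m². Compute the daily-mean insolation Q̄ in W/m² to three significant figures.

Solar declination: sin δ = sin ε · sin L_s = sin 70.70° × sin 251.2° = -0.89345, so δ = -63.310°.
cos h₀ = −tan(+20.8°) tan(-63.310°) = 0.7556, h₀ = 0.7142 rad.
Bracket: h₀ sin ϕ sin δ + cos ϕ cos δ sin h₀ = 0.7142×0.35511×-0.89345 + 0.93483×0.44917×0.65503 = -0.226596 + 0.275046 = 0.048450.
Q̄ = (S_0/π) × [bracket] = (757/π) × 0.048450 = 11.67 W/m².

Q̄ ≈ 11.7 W/m²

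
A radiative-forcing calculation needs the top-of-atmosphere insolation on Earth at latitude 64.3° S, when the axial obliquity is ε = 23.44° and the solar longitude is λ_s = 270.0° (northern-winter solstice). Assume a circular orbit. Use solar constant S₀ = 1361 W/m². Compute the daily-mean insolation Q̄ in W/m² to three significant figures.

Solar declination: sin δ = sin ε · sin λ_s = sin 23.44° × sin 270.0° = -0.39779, so δ = -23.440°.
cos H₀ = −tan(-64.3°) tan(-23.440°) = -0.9009, H₀ = 2.6926 rad.
Bracket: H₀ sin φ sin δ + cos φ cos δ sin H₀ = 2.6926×-0.90108×-0.39779 + 0.43366×0.91748×0.43405 = 0.965137 + 0.172697 = 1.137834.
Q̄ = (S₀/π) × [bracket] = (1361/π) × 1.137834 = 492.9 W/m².

Q̄ ≈ 493 W/m²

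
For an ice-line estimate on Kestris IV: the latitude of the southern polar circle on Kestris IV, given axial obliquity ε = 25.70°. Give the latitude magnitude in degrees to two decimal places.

The polar circle is the lowest latitude that experiences at least one full rotation of continuous darkness at the northern-summer solstice; it lies at |φ| = 90° − ε = 90° − 25.70° = 64.30°.

64.30°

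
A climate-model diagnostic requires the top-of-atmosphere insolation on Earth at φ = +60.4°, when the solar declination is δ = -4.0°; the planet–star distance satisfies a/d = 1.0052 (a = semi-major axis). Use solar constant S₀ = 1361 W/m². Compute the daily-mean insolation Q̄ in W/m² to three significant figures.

cos H₀ = −tan(+60.4°) tan(-4.000°) = 0.1231, H₀ = 1.4474 rad.
Bracket: H₀ sin φ sin δ + cos φ cos δ sin H₀ = 1.4474×0.86949×-0.06976 + 0.49394×0.99756×0.99240 = -0.087793 + 0.488990 = 0.401197.
Inverse-square distance factor (a/d)² = 1.0052² = 1.010427.
Q̄ = (S₀/π) × 1.010427 × [bracket] = (1361/π) × 1.010427 × 0.401197 = 175.6 W/m².

Q̄ ≈ 176 W/m²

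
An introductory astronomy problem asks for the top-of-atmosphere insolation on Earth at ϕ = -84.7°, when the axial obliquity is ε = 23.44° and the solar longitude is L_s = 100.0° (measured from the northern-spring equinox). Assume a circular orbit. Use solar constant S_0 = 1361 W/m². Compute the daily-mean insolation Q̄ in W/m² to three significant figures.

Q̄ ≈ 0.00 W/m²

Solar declination: sin δ = sin ε · sin L_s = sin 23.44° × sin 100.0° = 0.39175, so δ = +23.063°.
cos h₀ = −tan(-84.7°) tan(+23.063°) = 4.5897 ≥ 1 ⇒ polar night, h₀ = 0 and Q̄ = 0.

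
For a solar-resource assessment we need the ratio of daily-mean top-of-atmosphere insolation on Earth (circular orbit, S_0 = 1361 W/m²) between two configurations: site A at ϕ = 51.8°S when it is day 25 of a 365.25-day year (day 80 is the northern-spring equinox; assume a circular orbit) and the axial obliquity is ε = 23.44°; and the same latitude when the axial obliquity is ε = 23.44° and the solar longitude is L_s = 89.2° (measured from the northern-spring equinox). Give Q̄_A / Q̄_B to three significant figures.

Q̄_A / Q̄_B ≈ 6.30

— Configuration A (ϕ=-51.8°):
Solar longitude: L_s = 360° × (25 − 80)/365.25 = -54.209°, i.e. -54.209° + 360° = 305.791°.
sin δ = sin 23.44° × sin 305.791° = -0.32267, so δ = -18.824°.
cos h₀ = −tan(-51.8°) tan(-18.824°) = -0.4332, h₀ = 2.0189 rad.
Bracket: h₀ sin ϕ sin δ + cos ϕ cos δ sin h₀ = 2.0189×-0.78586×-0.32267 + 0.61841×0.94651×0.90129 = 0.511939 + 0.527553 = 1.039492.
Q̄ = (S_0/π) × [bracket] = (1361/π) × 1.039492 = 450.33 W/m².
— Configuration B (ϕ=-51.8°):
Solar declination: sin δ = sin ε · sin L_s = sin 23.44° × sin 89.2° = 0.39775, so δ = +23.438°.
cos h₀ = −tan(-51.8°) tan(+23.438°) = 0.5509, h₀ = 0.9874 rad.
Bracket: h₀ sin ϕ sin δ + cos ϕ cos δ sin h₀ = 0.9874×-0.78586×0.39775 + 0.61841×0.91749×0.83457 = -0.308637 + 0.473522 = 0.164885.
Q̄ = (S_0/π) × [bracket] = (1361/π) × 0.164885 = 71.431 W/m².
Ratio Q̄_A / Q̄_B = 450.33 / 71.431 = 6.304.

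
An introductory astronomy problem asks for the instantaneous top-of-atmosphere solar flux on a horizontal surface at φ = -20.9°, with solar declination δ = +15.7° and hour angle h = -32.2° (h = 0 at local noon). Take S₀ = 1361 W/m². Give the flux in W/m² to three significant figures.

cos θ_z = sin φ sin δ + cos φ cos δ cos h = -0.096533 + 0.761025 = 0.664492.
Flux = S₀ · cos θ_z = 1361 × 0.664492 = 904.4 W/m².

904 W/m²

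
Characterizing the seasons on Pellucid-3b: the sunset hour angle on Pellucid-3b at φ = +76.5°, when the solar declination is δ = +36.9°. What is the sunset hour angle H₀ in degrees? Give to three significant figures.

H₀ = 180°

Sunrise equation: cos H₀ = −tan φ · tan δ = -3.1274 ≤ −1, so the host star never sets (polar day) and H₀ = π.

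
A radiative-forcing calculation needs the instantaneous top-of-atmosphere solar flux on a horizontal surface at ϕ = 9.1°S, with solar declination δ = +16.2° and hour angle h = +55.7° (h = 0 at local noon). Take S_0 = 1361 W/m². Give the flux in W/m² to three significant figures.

cos θ_z = sin ϕ sin δ + cos ϕ cos δ cos h = -0.044125 + 0.534339 = 0.490214.
Flux = S_0 · cos θ_z = 1361 × 0.490214 = 667.2 W/m².

667 W/m²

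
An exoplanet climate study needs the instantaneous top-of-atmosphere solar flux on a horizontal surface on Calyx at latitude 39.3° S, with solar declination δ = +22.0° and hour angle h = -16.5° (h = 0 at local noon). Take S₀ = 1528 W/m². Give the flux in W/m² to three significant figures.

cos θ_z = sin φ sin δ + cos φ cos δ cos h = -0.237269 + 0.687946 = 0.450677.
Flux = S₀ · cos θ_z = 1528 × 0.450677 = 688.6 W/m².

689 W/m²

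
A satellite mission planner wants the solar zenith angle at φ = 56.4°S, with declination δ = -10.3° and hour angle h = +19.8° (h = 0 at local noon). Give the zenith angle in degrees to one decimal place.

cos θ_z = sin φ sin δ + cos φ cos δ cos h = 0.148928 + 0.512285 = 0.661213.
θ_z = arccos(0.661213) = 48.6°.

θ_z = 48.6°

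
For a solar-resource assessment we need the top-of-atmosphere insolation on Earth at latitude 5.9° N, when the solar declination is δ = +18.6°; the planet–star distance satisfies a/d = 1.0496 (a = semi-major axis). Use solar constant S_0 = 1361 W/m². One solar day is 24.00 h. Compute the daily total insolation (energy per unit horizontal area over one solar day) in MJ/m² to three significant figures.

41.0 MJ/m²

cos h₀ = −tan(+5.9°) tan(+18.600°) = -0.0348, h₀ = 1.6056 rad.
Bracket: h₀ sin ϕ sin δ + cos ϕ cos δ sin h₀ = 1.6056×0.10279×0.31896 + 0.99470×0.94777×0.99940 = 0.052641 + 0.942181 = 0.994822.
Inverse-square distance factor (a/d)² = 1.0496² = 1.101660.
Q̄ = (S_0/π) × 1.101660 × [bracket] = (1361/π) × 1.101660 × 0.994822 = 474.79 W/m².
Daily total = Q̄ × 24.00 h × 3600 s/h = 474.79 × 24.00 × 3600 / 10⁶ = 41.02 MJ/m².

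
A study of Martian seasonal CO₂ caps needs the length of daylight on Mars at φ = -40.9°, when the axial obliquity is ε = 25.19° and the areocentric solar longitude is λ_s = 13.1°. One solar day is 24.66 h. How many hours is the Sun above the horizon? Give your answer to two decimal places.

sin δ = sin 25.19° × sin 13.1° = 0.09647, so δ = +5.536°.
cos H₀ = −tan φ · tan δ = −tan(-40.9°) × tan(+5.536°) = 0.0840, so H₀ = 1.4867 rad = 85.18°.
Daylight = 2H₀/(2π) × 24.66 h = (1.4867/π) × 24.66 = 11.67 h.

11.67 h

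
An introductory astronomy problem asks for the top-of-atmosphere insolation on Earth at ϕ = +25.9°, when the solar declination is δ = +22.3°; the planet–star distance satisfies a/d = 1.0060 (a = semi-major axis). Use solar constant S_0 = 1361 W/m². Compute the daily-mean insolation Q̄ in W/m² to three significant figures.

cos h₀ = −tan(+25.9°) tan(+22.300°) = -0.1991, h₀ = 1.7713 rad.
Bracket: h₀ sin ϕ sin δ + cos ϕ cos δ sin h₀ = 1.7713×0.43680×0.37946 + 0.89956×0.92521×0.97997 = 0.293590 + 0.815611 = 1.109201.
Inverse-square distance factor (a/d)² = 1.0060² = 1.012036.
Q̄ = (S_0/π) × 1.012036 × [bracket] = (1361/π) × 1.012036 × 1.109201 = 486.3 W/m².

Q̄ ≈ 486 W/m²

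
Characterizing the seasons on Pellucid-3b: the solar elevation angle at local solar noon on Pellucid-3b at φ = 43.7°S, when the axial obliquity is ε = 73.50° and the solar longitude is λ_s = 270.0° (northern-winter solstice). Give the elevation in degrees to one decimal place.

Solar declination: sin δ = sin ε · sin λ_s = sin 73.50° × sin 270.0° = -0.95882, so δ = -73.500°.
At local noon the hour angle is zero, so the zenith angle equals |φ − δ| = |-43.7° − (-73.500°)| = 29.800°.
Elevation = 90° − 29.800° = 60.2°.

60.2°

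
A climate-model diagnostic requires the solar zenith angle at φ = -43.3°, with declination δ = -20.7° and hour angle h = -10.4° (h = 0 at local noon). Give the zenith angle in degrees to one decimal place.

cos θ_z = sin φ sin δ + cos φ cos δ cos h = 0.242420 + 0.669606 = 0.912026.
θ_z = arccos(0.912026) = 24.2°.

θ_z = 24.2°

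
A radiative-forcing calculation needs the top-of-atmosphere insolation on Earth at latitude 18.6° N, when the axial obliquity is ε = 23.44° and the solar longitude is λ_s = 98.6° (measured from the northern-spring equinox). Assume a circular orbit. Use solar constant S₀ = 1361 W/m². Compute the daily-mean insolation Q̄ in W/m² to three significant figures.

Q̄ ≈ 467 W/m²

Solar declination: sin δ = sin ε · sin λ_s = sin 23.44° × sin 98.6° = 0.39332, so δ = +23.161°.
cos H₀ = −tan(+18.6°) tan(+23.161°) = -0.1440, H₀ = 1.7153 rad.
Bracket: H₀ sin φ sin δ + cos φ cos δ sin H₀ = 1.7153×0.31896×0.39332 + 0.94777×0.91940×0.98958 = 0.215190 + 0.862300 = 1.077490.
Q̄ = (S₀/π) × [bracket] = (1361/π) × 1.077490 = 466.8 W/m².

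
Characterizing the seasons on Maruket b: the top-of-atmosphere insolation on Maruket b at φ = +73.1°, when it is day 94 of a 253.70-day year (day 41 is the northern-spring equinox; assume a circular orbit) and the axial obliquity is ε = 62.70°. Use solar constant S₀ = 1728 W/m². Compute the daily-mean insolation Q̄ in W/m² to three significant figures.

Solar longitude: λ_s = 360° × (94 − 41)/253.70 = 75.207°.
sin δ = sin 62.70° × sin 75.207° = 0.85916, so δ = +59.223°.
cos H₀ = −tan(+73.1°) tan(+59.223°) = -5.5263 ≤ −1 ⇒ polar day, H₀ = π.
Bracket: H₀ sin φ sin δ + cos φ cos δ sin H₀ = 3.1416×0.95681×0.85916 + 0.29070×0.51170×0.00000 = 2.582561 + 0.000000 = 2.582561.
Q̄ = (S₀/π) × [bracket] = (1728/π) × 2.582561 = 1421 W/m².

Q̄ ≈ 1.42e+03 W/m²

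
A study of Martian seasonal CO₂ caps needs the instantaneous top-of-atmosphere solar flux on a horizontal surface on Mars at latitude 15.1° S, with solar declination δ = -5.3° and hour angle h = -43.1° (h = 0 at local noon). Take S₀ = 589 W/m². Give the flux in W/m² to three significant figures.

cos θ_z = sin φ sin δ + cos φ cos δ cos h = 0.024063 + 0.701938 = 0.726001.
Flux = S₀ · cos θ_z = 589 × 0.726001 = 427.6 W/m².

428 W/m²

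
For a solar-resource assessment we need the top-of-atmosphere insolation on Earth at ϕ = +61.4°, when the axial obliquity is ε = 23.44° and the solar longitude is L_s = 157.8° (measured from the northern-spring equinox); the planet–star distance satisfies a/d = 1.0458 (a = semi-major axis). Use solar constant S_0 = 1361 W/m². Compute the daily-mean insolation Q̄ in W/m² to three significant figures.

Q̄ ≈ 331 W/m²

Solar declination: sin δ = sin ε · sin L_s = sin 23.44° × sin 157.8° = 0.15030, so δ = +8.644°.
cos h₀ = −tan(+61.4°) tan(+8.644°) = -0.2788, h₀ = 1.8534 rad.
Bracket: h₀ sin ϕ sin δ + cos ϕ cos δ sin h₀ = 1.8534×0.87798×0.15030 + 0.47869×0.98864×0.96034 = 0.244575 + 0.454483 = 0.699058.
Inverse-square distance factor (a/d)² = 1.0458² = 1.093698.
Q̄ = (S_0/π) × 1.093698 × [bracket] = (1361/π) × 1.093698 × 0.699058 = 331.2 W/m².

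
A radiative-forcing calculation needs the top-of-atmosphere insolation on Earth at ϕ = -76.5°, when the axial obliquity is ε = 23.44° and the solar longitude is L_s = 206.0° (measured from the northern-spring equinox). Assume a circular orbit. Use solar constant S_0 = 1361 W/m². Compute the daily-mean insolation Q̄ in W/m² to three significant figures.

Q̄ ≈ 244 W/m²

Solar declination: sin δ = sin ε · sin L_s = sin 23.44° × sin 206.0° = -0.17438, so δ = -10.043°.
cos h₀ = −tan(-76.5°) tan(-10.043°) = -0.7376, h₀ = 2.4004 rad.
Bracket: h₀ sin ϕ sin δ + cos ϕ cos δ sin h₀ = 2.4004×-0.97237×-0.17438 + 0.23345×0.98468×0.67519 = 0.407016 + 0.155208 = 0.562224.
Q̄ = (S_0/π) × [bracket] = (1361/π) × 0.562224 = 243.6 W/m².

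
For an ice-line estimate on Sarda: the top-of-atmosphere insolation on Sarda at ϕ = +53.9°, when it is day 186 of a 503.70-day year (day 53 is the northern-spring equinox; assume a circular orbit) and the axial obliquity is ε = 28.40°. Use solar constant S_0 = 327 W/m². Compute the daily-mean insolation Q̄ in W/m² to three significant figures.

Q̄ ≈ 132 W/m²

Solar longitude: L_s = 360° × (186 − 53)/503.70 = 95.057°.
sin δ = sin 28.40° × sin 95.057° = 0.47377, so δ = +28.279°.
cos h₀ = −tan(+53.9°) tan(+28.279°) = -0.7378, h₀ = 2.4005 rad.
Bracket: h₀ sin ϕ sin δ + cos ϕ cos δ sin h₀ = 2.4005×0.80799×0.47377 + 0.58920×0.88065×0.67506 = 0.918915 + 0.350274 = 1.269189.
Q̄ = (S_0/π) × [bracket] = (327/π) × 1.269189 = 132.1 W/m².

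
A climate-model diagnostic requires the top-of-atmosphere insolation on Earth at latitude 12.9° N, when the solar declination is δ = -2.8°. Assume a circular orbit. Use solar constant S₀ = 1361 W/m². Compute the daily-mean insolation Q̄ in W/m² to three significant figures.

cos H₀ = −tan(+12.9°) tan(-2.800°) = 0.0112, H₀ = 1.5596 rad.
Bracket: H₀ sin φ sin δ + cos φ cos δ sin H₀ = 1.5596×0.22325×-0.04885 + 0.97476×0.99881×0.99994 = -0.017009 + 0.973542 = 0.956533.
Q̄ = (S₀/π) × [bracket] = (1361/π) × 0.956533 = 414.4 W/m².

Q̄ ≈ 414 W/m²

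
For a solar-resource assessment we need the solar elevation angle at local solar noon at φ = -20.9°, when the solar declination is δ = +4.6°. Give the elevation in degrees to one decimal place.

64.5°

At local noon the hour angle is zero, so the zenith angle equals |φ − δ| = |-20.9° − (+4.600°)| = 25.500°.
Elevation = 90° − 25.500° = 64.5°.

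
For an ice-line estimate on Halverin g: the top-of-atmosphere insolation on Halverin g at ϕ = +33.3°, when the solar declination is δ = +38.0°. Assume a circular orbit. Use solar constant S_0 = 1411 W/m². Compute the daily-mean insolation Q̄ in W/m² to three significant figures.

Q̄ ≈ 574 W/m²

cos h₀ = −tan(+33.3°) tan(+38.000°) = -0.5132, h₀ = 2.1097 rad.
Bracket: h₀ sin ϕ sin δ + cos ϕ cos δ sin h₀ = 2.1097×0.54902×0.61566 + 0.83581×0.78801×0.85826 = 0.713099 + 0.565273 = 1.278372.
Q̄ = (S_0/π) × [bracket] = (1411/π) × 1.278372 = 574.2 W/m².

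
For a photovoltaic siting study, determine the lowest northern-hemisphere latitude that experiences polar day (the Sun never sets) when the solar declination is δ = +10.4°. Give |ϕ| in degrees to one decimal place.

|ϕ| = 79.6°

Polar day requires cos h₀ = −tan ϕ tan δ ≤ −1, i.e. tan ϕ tan δ ≥ 1.
The boundary is |tan ϕ| · |tan δ| = 1, so |ϕ| = 90° − |δ| = 90° − 10.4° = 79.6° in the northern hemisphere.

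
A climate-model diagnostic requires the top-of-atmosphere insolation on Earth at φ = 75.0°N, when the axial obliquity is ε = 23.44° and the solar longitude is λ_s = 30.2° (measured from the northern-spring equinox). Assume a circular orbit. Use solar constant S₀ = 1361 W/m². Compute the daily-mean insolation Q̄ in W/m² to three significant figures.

Solar declination: sin δ = sin ε · sin λ_s = sin 23.44° × sin 30.2° = 0.20010, so δ = +11.543°.
cos H₀ = −tan(+75.0°) tan(+11.543°) = -0.7622, H₀ = 2.4375 rad.
Bracket: H₀ sin φ sin δ + cos φ cos δ sin H₀ = 2.4375×0.96593×0.20010 + 0.25882×0.97978×0.64736 = 0.471126 + 0.164162 = 0.635288.
Q̄ = (S₀/π) × [bracket] = (1361/π) × 0.635288 = 275.2 W/m².

Q̄ ≈ 275 W/m²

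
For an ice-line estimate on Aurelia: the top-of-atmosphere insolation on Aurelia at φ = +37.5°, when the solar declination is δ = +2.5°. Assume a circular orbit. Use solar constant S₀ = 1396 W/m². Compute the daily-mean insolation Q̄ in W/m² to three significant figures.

Q̄ ≈ 371 W/m²

cos H₀ = −tan(+37.5°) tan(+2.500°) = -0.0335, H₀ = 1.6043 rad.
Bracket: H₀ sin φ sin δ + cos φ cos δ sin H₀ = 1.6043×0.60876×0.04362 + 0.79335×0.99905×0.99944 = 0.042601 + 0.792152 = 0.834753.
Q̄ = (S₀/π) × [bracket] = (1396/π) × 0.834753 = 370.9 W/m².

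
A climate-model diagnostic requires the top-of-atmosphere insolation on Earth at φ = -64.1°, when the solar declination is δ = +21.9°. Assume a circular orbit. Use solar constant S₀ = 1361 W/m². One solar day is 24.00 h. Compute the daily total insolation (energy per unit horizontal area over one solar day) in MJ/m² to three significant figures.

1.03 MJ/m²

cos H₀ = −tan(-64.1°) tan(+21.900°) = 0.8279, H₀ = 0.5955 rad.
Bracket: H₀ sin φ sin δ + cos φ cos δ sin H₀ = 0.5955×-0.89956×0.37299 + 0.43680×0.92784×0.56090 = -0.199806 + 0.227322 = 0.027516.
Q̄ = (S₀/π) × [bracket] = (1361/π) × 0.027516 = 11.920 W/m².
Daily total = Q̄ × 24.00 h × 3600 s/h = 11.920 × 24.00 × 3600 / 10⁶ = 1.030 MJ/m².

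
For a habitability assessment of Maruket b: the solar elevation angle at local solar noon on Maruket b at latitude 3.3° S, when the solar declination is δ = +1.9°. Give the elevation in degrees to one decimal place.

At local noon the hour angle is zero, so the zenith angle equals |ϕ − δ| = |-3.3° − (+1.900°)| = 5.200°.
Elevation = 90° − 5.200° = 84.8°.

84.8°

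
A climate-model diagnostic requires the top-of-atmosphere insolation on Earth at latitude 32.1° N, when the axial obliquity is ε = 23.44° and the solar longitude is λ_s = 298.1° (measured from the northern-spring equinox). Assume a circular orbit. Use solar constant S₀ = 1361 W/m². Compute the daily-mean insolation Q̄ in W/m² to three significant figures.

Solar declination: sin δ = sin ε · sin λ_s = sin 23.44° × sin 298.1° = -0.35090, so δ = -20.542°.
cos H₀ = −tan(+32.1°) tan(-20.542°) = 0.2351, H₀ = 1.3335 rad.
Bracket: H₀ sin φ sin δ + cos φ cos δ sin H₀ = 1.3335×0.53140×-0.35090 + 0.84712×0.93641×0.97198 = -0.248655 + 0.771025 = 0.522370.
Q̄ = (S₀/π) × [bracket] = (1361/π) × 0.522370 = 226.3 W/m².

Q̄ ≈ 226 W/m²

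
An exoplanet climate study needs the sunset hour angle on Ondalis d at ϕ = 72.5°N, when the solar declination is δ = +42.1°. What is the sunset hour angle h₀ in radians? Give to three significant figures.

h₀ = 3.14 rad

Sunrise equation: cos h₀ = −tan ϕ · tan δ = -2.8658 ≤ −1, so the host star never sets (polar day) and h₀ = π.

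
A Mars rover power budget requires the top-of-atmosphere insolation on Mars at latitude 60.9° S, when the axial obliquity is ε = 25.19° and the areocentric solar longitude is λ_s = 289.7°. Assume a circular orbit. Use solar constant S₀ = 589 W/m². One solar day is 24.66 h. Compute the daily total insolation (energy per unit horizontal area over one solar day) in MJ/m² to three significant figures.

19.0 MJ/m²

sin δ = sin 25.19° × sin 289.7° = -0.40071, so δ = -23.623°.
cos H₀ = −tan(-60.9°) tan(-23.623°) = -0.7858, H₀ = 2.4747 rad.
Bracket: H₀ sin φ sin δ + cos φ cos δ sin H₀ = 2.4747×-0.87377×-0.40071 + 0.48634×0.91620×0.61851 = 0.866463 + 0.275599 = 1.142062.
Q̄ = (S₀/π) × [bracket] = (589/π) × 1.142062 = 214.12 W/m².
Daily total = Q̄ × 24.66 h × 3600 s/h = 214.12 × 24.66 × 3600 / 10⁶ = 19.01 MJ/m².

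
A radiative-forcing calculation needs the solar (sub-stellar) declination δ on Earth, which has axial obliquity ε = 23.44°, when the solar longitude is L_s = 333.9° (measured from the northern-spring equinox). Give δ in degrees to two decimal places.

δ = -10.08°

sin δ = sin ε · sin L_s = sin 23.44° × sin 333.9° = -0.175003.
δ = arcsin(-0.175003) = -10.08°.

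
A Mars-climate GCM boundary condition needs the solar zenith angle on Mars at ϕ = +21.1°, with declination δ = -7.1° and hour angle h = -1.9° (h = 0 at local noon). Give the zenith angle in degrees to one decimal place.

θ_z = 28.3°

cos θ_z = sin ϕ sin δ + cos ϕ cos δ cos h = -0.044496 + 0.925291 = 0.880795.
θ_z = arccos(0.880795) = 28.3°.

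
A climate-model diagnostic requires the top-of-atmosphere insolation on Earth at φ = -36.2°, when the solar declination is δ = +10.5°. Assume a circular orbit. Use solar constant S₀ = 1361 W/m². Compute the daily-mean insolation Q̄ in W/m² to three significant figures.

cos H₀ = −tan(-36.2°) tan(+10.500°) = 0.1356, H₀ = 1.4347 rad.
Bracket: H₀ sin φ sin δ + cos φ cos δ sin H₀ = 1.4347×-0.59061×0.18224 + 0.80696×0.98325×0.99076 = -0.154421 + 0.786112 = 0.631691.
Q̄ = (S₀/π) × [bracket] = (1361/π) × 0.631691 = 273.7 W/m².

Q̄ ≈ 274 W/m²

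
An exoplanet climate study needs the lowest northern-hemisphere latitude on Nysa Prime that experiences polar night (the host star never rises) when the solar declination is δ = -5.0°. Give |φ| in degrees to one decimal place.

|φ| = 85.0°

Polar night requires cos H₀ = −tan φ tan δ ≥ 1, i.e. tan φ tan δ ≤ −1.
The boundary is |tan φ| · |tan δ| = 1, so |φ| = 90° − |δ| = 90° − 5.0° = 85.0° in the northern hemisphere.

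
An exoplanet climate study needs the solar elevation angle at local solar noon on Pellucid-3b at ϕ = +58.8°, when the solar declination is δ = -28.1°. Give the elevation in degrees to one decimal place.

3.1°

At local noon the hour angle is zero, so the zenith angle equals |ϕ − δ| = |+58.8° − (-28.100°)| = 86.900°.
Elevation = 90° − 86.900° = 3.1°.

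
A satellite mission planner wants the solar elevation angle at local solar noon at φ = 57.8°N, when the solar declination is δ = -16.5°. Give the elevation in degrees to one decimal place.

At local noon the hour angle is zero, so the zenith angle equals |φ − δ| = |+57.8° − (-16.500°)| = 74.300°.
Elevation = 90° − 74.300° = 15.7°.

15.7°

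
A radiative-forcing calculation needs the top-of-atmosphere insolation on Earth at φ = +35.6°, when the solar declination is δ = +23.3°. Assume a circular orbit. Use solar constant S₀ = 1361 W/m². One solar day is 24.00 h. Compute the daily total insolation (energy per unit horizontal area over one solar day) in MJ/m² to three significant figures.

cos H₀ = −tan(+35.6°) tan(+23.300°) = -0.3083, H₀ = 1.8842 rad.
Bracket: H₀ sin φ sin δ + cos φ cos δ sin H₀ = 1.8842×0.58212×0.39555 + 0.81310×0.91845×0.95128 = 0.433851 + 0.710408 = 1.144259.
Q̄ = (S₀/π) × [bracket] = (1361/π) × 1.144259 = 495.72 W/m².
Daily total = Q̄ × 24.00 h × 3600 s/h = 495.72 × 24.00 × 3600 / 10⁶ = 42.83 MJ/m².

42.8 MJ/m²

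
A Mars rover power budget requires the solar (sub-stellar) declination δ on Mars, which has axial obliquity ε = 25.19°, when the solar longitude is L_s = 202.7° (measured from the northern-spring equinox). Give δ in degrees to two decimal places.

δ = -9.45°

sin δ = sin ε · sin L_s = sin 25.19° × sin 202.7° = -0.164250.
δ = arcsin(-0.164250) = -9.45°.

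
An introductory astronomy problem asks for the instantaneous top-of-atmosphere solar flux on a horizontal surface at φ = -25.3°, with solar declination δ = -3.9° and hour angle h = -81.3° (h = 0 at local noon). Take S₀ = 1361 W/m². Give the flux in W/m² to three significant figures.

cos θ_z = sin φ sin δ + cos φ cos δ cos h = 0.029067 + 0.136436 = 0.165503.
Flux = S₀ · cos θ_z = 1361 × 0.165503 = 225.2 W/m².

225 W/m²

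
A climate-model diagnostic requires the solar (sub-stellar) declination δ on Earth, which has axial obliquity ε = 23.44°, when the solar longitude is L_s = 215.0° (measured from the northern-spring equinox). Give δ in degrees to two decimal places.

sin δ = sin ε · sin L_s = sin 23.44° × sin 215.0° = -0.228162.
δ = arcsin(-0.228162) = -13.19°.

δ = -13.19°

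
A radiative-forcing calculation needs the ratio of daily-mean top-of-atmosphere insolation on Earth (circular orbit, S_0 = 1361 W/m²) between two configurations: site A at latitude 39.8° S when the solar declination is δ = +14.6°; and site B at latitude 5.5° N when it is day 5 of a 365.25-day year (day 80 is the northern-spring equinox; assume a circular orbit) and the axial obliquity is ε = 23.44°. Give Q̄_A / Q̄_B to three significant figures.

Q̄_A / Q̄_B ≈ 0.588

— Configuration A (ϕ=-39.8°):
cos h₀ = −tan(-39.8°) tan(+14.600°) = 0.2170, h₀ = 1.3520 rad.
Bracket: h₀ sin ϕ sin δ + cos ϕ cos δ sin h₀ = 1.3520×-0.64011×0.25207 + 0.76828×0.96771×0.97617 = -0.218149 + 0.725755 = 0.507606.
Q̄ = (S_0/π) × [bracket] = (1361/π) × 0.507606 = 219.90 W/m².
— Configuration B (ϕ=+5.5°):
Solar longitude: L_s = 360° × (5 − 80)/365.25 = -73.922°, i.e. -73.922° + 360° = 286.078°.
sin δ = sin 23.44° × sin 286.078° = -0.38223, so δ = -22.472°.
cos h₀ = −tan(+5.5°) tan(-22.472°) = 0.0398, h₀ = 1.5310 rad.
Bracket: h₀ sin ϕ sin δ + cos ϕ cos δ sin h₀ = 1.5310×0.09585×-0.38223 + 0.99540×0.92407×0.99921 = -0.056091 + 0.919093 = 0.863002.
Q̄ = (S_0/π) × [bracket] = (1361/π) × 0.863002 = 373.87 W/m².
Ratio Q̄_A / Q̄_B = 219.90 / 373.87 = 0.5882.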